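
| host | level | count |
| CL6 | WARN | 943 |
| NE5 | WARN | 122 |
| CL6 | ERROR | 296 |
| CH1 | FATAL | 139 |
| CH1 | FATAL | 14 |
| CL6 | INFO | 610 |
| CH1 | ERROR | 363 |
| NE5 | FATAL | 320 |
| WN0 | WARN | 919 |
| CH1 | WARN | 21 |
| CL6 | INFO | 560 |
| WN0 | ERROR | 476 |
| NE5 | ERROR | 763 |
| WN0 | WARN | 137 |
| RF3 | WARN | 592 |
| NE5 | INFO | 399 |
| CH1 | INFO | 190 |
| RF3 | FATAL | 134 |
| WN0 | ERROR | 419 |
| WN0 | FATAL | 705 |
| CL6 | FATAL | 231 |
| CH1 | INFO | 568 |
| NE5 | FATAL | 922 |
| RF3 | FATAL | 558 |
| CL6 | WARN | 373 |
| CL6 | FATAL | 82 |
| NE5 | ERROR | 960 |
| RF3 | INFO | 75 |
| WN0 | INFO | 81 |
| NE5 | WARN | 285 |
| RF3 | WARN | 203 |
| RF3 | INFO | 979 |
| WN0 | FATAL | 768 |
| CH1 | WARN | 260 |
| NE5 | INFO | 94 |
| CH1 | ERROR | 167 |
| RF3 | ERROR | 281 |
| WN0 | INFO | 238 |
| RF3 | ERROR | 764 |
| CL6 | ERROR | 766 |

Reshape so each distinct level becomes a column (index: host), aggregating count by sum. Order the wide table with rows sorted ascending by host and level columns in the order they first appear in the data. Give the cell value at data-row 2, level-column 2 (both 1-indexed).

1062

With rows sorted ascending by host, row 2 is host=CL6. level columns in first-appearance order: WARN, ERROR, FATAL, INFO; column 2 is ERROR.
Long rows with host=CL6, level=ERROR: 296 + 766 = 1062.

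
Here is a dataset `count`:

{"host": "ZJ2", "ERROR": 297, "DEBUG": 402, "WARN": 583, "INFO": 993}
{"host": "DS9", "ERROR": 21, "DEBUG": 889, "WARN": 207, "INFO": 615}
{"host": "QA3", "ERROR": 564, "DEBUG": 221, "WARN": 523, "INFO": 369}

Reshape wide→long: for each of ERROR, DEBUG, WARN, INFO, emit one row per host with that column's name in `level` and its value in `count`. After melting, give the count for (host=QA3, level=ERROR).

Unpivoting turns each (host, wide-column) pair into one long row.
The wide cell at row QA3, column ERROR holds 564, so the long row (QA3, ERROR) has count=564.

564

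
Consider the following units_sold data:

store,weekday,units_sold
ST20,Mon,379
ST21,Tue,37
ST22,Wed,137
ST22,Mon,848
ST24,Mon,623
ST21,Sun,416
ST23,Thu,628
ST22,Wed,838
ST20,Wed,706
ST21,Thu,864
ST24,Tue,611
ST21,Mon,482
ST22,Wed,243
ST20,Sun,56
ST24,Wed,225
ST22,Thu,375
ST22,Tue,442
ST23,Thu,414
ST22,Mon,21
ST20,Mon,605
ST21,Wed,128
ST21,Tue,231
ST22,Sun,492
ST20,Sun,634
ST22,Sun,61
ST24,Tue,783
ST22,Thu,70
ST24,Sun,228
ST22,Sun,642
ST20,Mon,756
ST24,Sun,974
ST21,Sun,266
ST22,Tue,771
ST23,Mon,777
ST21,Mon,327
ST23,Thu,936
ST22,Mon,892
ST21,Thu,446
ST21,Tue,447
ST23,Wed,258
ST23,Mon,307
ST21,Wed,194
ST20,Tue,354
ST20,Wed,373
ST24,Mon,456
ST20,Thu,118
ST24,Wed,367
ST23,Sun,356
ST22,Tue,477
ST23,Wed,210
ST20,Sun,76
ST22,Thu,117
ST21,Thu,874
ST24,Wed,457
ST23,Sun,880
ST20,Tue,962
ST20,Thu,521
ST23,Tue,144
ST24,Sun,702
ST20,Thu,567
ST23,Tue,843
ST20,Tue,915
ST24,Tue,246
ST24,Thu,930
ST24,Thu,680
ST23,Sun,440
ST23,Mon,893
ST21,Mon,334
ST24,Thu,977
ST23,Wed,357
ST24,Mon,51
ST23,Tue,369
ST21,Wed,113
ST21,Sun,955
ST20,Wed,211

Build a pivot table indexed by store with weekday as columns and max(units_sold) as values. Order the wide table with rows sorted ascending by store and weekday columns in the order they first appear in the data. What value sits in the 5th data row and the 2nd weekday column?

With rows sorted ascending by store, row 5 is store=ST24. weekday columns in first-appearance order: Mon, Tue, Wed, Sun, Thu; column 2 is Tue.
Long rows with store=ST24, weekday=Tue: max(611, 783, 246) = 783.

783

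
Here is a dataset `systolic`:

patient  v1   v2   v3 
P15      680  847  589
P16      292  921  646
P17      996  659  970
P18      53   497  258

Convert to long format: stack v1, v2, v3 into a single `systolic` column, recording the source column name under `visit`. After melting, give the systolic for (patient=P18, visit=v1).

Unpivoting turns each (patient, wide-column) pair into one long row.
The wide cell at row P18, column v1 holds 53, so the long row (P18, v1) has systolic=53.

53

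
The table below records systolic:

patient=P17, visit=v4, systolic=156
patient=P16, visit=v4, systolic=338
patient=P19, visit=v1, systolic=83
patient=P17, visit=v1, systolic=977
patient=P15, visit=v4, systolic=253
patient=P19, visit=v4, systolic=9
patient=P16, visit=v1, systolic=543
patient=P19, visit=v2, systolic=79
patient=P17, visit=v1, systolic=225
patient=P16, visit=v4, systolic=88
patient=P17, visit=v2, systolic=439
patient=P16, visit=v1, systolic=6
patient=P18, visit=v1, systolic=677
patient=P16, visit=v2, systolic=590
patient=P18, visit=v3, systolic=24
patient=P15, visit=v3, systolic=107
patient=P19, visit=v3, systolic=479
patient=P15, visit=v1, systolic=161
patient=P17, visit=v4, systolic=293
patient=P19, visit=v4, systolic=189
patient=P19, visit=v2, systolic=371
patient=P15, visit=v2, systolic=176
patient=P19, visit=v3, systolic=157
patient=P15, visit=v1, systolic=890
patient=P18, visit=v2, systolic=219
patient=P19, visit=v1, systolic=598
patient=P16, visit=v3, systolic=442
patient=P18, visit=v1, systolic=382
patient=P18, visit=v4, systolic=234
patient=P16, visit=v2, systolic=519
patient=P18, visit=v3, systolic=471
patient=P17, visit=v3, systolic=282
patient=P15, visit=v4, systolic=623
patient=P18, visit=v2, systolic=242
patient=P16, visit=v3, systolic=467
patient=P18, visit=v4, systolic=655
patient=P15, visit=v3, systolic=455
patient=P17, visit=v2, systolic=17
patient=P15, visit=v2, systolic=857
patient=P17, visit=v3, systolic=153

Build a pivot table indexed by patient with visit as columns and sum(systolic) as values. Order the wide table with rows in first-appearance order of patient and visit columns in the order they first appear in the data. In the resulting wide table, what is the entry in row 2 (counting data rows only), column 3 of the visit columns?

With rows in first-appearance order of patient, row 2 is patient=P16. visit columns in first-appearance order: v4, v1, v2, v3; column 3 is v2.
Long rows with patient=P16, visit=v2: 590 + 519 = 1109.

1109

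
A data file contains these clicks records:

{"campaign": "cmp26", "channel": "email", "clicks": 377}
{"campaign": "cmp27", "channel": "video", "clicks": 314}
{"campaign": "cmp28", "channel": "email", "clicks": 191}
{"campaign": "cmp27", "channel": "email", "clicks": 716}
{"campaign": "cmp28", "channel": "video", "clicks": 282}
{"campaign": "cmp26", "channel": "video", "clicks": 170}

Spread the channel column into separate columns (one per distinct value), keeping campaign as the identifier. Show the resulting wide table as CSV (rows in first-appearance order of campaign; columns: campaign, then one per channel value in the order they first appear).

Columns: campaign plus the 2 distinct channel values (email, video).
For example, row cmp26 column email takes clicks=377 from the long row (cmp26, email).

campaign,email,video
cmp26,377,170
cmp27,716,314
cmp28,191,282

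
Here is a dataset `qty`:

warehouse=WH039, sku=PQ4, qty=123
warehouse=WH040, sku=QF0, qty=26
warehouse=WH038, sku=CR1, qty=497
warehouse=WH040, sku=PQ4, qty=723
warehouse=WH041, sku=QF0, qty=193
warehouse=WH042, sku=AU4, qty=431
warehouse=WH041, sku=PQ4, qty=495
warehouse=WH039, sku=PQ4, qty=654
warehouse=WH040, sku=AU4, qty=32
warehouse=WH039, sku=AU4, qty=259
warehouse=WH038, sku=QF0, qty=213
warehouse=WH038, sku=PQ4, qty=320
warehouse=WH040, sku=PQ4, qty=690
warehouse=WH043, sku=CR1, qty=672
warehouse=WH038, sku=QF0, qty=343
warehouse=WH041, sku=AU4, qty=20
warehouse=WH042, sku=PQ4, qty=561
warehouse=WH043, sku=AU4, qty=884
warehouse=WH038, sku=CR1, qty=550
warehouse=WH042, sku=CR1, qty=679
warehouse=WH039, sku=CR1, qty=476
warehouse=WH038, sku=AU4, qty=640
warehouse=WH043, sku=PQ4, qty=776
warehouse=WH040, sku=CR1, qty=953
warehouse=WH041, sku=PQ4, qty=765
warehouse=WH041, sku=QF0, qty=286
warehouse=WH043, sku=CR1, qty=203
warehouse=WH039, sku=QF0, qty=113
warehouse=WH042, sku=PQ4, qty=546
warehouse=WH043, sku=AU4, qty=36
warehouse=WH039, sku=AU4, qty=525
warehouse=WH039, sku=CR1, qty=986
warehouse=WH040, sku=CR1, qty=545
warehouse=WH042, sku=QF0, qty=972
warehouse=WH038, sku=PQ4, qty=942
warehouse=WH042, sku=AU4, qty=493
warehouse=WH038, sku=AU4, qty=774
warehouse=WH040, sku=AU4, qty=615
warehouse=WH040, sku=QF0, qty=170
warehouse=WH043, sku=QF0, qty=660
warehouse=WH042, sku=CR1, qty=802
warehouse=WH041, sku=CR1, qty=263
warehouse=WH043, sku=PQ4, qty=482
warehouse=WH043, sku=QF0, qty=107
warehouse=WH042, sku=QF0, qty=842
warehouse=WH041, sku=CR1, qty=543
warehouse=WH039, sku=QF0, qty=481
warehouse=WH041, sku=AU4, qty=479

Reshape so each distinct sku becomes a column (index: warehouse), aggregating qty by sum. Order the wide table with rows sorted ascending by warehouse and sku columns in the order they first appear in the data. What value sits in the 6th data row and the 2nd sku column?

With rows sorted ascending by warehouse, row 6 is warehouse=WH043. sku columns in first-appearance order: PQ4, QF0, CR1, AU4; column 2 is QF0.
Long rows with warehouse=WH043, sku=QF0: 660 + 107 = 767.

767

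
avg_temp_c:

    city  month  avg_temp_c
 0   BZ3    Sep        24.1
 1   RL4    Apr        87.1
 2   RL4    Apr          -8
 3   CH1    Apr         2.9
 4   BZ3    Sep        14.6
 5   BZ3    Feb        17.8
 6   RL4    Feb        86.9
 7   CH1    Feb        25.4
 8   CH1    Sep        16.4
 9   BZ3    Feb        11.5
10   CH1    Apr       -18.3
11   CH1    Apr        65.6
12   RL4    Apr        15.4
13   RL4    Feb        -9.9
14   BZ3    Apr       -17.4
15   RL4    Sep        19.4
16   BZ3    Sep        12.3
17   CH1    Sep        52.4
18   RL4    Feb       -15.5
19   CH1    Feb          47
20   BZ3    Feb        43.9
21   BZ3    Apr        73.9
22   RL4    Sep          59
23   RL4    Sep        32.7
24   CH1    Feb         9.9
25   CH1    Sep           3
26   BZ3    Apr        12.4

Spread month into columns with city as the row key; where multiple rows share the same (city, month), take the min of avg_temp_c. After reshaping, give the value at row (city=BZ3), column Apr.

Rows with city=BZ3 and month=Apr: avg_temp_c values are -17.4, 73.9, 12.4.
min(-17.4, 73.9, 12.4) = -17.4.

-17.4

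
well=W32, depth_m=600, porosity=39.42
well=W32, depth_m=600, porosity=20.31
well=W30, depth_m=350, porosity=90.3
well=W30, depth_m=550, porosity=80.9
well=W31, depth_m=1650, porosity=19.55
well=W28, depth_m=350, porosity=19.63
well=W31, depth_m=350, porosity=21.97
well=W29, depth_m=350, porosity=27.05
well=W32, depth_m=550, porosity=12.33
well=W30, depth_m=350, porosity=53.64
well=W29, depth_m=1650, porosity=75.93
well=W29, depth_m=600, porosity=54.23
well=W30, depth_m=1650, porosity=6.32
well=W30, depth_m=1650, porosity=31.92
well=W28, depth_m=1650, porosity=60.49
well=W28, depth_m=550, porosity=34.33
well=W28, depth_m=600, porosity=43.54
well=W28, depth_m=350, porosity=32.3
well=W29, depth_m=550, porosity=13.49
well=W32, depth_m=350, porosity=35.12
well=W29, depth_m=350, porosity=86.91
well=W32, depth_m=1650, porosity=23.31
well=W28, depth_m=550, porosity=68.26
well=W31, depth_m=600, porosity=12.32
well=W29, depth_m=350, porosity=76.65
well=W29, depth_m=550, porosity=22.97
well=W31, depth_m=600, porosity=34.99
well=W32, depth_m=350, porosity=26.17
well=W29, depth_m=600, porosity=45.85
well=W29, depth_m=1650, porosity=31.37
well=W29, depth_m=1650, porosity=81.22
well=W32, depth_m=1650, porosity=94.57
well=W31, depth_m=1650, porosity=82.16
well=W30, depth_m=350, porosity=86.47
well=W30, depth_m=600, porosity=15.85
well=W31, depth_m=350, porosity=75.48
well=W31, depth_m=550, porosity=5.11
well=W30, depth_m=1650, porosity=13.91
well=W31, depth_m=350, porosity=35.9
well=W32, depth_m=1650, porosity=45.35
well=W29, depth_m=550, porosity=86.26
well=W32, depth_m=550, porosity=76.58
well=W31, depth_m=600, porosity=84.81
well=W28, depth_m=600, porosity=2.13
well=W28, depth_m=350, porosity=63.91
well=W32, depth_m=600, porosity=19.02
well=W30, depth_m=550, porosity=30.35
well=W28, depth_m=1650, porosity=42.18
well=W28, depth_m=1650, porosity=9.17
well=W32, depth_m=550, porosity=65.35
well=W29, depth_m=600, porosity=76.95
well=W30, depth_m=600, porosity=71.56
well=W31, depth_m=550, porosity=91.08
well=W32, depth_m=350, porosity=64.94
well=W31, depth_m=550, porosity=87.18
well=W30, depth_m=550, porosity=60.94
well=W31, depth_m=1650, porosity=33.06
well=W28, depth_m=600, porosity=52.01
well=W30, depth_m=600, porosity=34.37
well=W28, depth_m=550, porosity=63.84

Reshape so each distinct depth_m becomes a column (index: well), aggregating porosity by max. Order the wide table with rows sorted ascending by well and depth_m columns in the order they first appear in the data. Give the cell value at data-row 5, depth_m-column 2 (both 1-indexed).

64.94

With rows sorted ascending by well, row 5 is well=W32. depth_m columns in first-appearance order: 600, 350, 550, 1650; column 2 is 350.
Long rows with well=W32, depth_m=350: max(35.12, 26.17, 64.94) = 64.94.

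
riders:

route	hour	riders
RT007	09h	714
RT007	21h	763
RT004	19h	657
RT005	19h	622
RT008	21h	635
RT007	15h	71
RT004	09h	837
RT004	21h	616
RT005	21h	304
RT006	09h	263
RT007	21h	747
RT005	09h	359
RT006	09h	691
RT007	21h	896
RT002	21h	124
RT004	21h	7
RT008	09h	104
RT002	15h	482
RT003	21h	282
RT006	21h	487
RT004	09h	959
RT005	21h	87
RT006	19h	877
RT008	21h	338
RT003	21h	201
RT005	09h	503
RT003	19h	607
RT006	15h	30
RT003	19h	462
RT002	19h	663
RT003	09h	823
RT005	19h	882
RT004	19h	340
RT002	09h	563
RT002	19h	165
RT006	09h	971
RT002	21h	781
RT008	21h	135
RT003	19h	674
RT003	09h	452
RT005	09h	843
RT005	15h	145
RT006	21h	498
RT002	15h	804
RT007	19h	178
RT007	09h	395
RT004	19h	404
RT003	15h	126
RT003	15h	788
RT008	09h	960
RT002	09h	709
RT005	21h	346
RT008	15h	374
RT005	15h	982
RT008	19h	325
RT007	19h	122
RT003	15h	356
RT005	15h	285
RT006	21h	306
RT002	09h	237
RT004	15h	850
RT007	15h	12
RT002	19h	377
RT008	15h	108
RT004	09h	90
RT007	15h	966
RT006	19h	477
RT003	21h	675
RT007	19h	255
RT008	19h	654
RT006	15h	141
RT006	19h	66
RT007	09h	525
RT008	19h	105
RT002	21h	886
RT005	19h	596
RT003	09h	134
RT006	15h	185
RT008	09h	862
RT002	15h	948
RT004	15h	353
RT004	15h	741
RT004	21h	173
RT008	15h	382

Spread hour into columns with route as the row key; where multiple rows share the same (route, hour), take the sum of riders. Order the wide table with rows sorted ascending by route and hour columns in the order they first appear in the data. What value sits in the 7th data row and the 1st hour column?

1926

With rows sorted ascending by route, row 7 is route=RT008. hour columns in first-appearance order: 09h, 21h, 19h, 15h; column 1 is 09h.
Long rows with route=RT008, hour=09h: 104 + 960 + 862 = 1926.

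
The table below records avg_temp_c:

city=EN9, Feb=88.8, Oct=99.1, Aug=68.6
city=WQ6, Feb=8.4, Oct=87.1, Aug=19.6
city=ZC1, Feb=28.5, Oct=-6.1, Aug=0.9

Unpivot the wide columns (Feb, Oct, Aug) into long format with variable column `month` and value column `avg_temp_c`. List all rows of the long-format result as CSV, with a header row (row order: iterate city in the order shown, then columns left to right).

city,month,avg_temp_c
EN9,Feb,88.8
EN9,Oct,99.1
EN9,Aug,68.6
WQ6,Feb,8.4
WQ6,Oct,87.1
WQ6,Aug,19.6
ZC1,Feb,28.5
ZC1,Oct,-6.1
ZC1,Aug,0.9

Each (city, column) pair becomes one row: 3 × 3 = 9 rows.
For example, (EN9, Feb) → avg_temp_c=88.8.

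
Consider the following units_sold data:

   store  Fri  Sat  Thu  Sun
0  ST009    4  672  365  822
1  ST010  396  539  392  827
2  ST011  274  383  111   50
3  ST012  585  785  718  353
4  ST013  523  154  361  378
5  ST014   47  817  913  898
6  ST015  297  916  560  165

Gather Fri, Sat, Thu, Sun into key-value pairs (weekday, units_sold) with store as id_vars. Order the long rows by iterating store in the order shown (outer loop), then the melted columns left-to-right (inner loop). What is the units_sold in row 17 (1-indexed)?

523

28 rows total (7 × 4). Row 17: index ⌊(17-1)/4⌋ = 4 into store → ST013; (17-1) mod 4 = 0 into the melted columns → Fri.
So row 17 is (ST013, Fri, 523); units_sold = 523.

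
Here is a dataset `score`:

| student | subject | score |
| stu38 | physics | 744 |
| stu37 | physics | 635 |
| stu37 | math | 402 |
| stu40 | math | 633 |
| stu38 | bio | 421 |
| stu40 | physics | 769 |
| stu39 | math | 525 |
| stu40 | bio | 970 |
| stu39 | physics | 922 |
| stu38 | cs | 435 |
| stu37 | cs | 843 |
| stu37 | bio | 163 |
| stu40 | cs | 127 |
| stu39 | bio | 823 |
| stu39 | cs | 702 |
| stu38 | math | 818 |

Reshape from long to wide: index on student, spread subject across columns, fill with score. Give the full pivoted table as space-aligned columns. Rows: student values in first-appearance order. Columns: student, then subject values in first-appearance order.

student  physics  math  bio  cs 
stu38    744      818   421  435
stu37    635      402   163  843
stu40    769      633   970  127
stu39    922      525   823  702

Columns: student plus the 4 distinct subject values (physics, math, bio, cs).
For example, row stu38 column physics takes score=744 from the long row (stu38, physics).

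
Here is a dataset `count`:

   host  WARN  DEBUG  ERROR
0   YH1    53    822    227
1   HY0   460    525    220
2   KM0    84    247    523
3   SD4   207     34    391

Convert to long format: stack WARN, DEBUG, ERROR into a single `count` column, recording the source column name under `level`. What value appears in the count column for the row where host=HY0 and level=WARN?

Unpivoting turns each (host, wide-column) pair into one long row.
The wide cell at row HY0, column WARN holds 460, so the long row (HY0, WARN) has count=460.

460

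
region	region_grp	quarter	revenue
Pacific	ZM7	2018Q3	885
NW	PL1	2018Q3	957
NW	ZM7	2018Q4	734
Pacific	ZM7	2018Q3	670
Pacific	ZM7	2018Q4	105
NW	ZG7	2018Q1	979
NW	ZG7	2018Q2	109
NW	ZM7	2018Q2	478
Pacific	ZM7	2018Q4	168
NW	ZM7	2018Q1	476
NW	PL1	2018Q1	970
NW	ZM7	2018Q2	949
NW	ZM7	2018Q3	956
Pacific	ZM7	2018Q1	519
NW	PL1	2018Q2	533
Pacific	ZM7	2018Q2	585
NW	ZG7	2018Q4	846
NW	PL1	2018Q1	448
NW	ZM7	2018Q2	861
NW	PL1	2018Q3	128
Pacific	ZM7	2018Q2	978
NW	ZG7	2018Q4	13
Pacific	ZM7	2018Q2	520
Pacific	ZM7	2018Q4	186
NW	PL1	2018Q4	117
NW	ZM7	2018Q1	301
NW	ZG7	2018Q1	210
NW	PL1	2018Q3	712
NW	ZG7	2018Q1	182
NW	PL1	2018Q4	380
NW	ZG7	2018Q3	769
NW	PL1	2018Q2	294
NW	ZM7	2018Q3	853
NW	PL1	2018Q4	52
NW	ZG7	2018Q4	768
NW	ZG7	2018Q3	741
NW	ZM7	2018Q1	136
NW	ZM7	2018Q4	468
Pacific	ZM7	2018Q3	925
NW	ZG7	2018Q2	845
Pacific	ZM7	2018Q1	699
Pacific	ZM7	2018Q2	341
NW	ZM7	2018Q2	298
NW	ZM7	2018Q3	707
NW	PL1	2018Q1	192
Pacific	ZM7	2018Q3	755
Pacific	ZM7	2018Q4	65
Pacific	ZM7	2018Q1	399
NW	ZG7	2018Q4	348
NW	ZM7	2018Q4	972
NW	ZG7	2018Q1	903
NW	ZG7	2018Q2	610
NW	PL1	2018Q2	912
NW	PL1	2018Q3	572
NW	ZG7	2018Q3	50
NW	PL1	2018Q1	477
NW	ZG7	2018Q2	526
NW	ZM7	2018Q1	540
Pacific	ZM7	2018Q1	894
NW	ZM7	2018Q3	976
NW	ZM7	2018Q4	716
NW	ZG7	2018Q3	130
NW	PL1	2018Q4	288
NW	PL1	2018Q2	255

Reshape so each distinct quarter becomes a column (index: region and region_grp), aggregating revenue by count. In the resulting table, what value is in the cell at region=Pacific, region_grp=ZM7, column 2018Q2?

Rows with region=Pacific, region_grp=ZM7 and quarter=2018Q2: revenue values are 585, 978, 520, 341.
4 rows match — count = 4.

4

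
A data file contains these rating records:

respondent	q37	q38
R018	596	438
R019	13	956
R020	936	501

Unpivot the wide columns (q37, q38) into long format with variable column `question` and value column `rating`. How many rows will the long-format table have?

3 respondent values × 2 melted columns = 6 rows.

6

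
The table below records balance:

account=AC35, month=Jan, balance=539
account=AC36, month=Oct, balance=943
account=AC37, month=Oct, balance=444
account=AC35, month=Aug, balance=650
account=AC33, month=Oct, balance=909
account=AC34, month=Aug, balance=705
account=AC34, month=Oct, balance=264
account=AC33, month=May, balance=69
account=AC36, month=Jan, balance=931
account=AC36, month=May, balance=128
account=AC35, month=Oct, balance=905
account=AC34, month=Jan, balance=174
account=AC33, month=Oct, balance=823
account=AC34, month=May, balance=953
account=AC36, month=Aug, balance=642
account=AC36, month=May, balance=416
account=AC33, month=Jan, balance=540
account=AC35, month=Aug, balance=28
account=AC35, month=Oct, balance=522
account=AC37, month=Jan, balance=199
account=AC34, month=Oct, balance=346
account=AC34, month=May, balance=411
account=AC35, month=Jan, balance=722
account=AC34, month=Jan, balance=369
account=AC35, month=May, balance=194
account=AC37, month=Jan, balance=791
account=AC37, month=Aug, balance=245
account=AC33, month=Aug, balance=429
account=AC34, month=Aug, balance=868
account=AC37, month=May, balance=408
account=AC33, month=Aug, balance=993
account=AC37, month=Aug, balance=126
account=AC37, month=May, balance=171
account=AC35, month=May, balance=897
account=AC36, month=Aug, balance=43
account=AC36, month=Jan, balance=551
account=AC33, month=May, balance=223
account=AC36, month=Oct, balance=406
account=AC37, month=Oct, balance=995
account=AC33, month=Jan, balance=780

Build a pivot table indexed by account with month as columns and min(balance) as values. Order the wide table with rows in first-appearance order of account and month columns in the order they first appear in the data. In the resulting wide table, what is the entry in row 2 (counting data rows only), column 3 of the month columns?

43

With rows in first-appearance order of account, row 2 is account=AC36. month columns in first-appearance order: Jan, Oct, Aug, May; column 3 is Aug.
Long rows with account=AC36, month=Aug: min(642, 43) = 43.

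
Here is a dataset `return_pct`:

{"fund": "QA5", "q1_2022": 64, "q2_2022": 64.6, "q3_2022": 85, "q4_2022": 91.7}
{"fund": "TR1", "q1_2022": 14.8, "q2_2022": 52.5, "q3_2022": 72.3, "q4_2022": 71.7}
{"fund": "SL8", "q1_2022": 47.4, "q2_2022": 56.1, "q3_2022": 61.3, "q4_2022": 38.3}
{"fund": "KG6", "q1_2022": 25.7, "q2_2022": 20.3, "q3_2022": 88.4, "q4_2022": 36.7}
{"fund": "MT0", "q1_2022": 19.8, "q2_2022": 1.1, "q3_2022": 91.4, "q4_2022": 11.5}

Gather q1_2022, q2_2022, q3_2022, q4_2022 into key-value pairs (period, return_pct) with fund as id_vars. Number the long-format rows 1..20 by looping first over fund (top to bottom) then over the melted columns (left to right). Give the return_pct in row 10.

20 rows total (5 × 4). Row 10: index ⌊(10-1)/4⌋ = 2 into fund → SL8; (10-1) mod 4 = 1 into the melted columns → q2_2022.
So row 10 is (SL8, q2_2022, 56.1); return_pct = 56.1.

56.1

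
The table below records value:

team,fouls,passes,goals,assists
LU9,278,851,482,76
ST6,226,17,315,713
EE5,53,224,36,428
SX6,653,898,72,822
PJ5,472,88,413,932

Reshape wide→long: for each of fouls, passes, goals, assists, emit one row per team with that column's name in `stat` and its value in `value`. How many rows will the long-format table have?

5 team values × 4 melted columns = 20 rows.

20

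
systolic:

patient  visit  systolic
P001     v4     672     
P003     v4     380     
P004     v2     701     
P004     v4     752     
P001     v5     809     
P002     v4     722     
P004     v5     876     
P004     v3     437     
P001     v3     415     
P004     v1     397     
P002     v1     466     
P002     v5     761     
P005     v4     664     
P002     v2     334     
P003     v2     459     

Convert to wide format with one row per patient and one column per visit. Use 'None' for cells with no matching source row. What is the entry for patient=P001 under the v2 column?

None

No long-format row has patient=P001 and visit=v2, so the cell is None.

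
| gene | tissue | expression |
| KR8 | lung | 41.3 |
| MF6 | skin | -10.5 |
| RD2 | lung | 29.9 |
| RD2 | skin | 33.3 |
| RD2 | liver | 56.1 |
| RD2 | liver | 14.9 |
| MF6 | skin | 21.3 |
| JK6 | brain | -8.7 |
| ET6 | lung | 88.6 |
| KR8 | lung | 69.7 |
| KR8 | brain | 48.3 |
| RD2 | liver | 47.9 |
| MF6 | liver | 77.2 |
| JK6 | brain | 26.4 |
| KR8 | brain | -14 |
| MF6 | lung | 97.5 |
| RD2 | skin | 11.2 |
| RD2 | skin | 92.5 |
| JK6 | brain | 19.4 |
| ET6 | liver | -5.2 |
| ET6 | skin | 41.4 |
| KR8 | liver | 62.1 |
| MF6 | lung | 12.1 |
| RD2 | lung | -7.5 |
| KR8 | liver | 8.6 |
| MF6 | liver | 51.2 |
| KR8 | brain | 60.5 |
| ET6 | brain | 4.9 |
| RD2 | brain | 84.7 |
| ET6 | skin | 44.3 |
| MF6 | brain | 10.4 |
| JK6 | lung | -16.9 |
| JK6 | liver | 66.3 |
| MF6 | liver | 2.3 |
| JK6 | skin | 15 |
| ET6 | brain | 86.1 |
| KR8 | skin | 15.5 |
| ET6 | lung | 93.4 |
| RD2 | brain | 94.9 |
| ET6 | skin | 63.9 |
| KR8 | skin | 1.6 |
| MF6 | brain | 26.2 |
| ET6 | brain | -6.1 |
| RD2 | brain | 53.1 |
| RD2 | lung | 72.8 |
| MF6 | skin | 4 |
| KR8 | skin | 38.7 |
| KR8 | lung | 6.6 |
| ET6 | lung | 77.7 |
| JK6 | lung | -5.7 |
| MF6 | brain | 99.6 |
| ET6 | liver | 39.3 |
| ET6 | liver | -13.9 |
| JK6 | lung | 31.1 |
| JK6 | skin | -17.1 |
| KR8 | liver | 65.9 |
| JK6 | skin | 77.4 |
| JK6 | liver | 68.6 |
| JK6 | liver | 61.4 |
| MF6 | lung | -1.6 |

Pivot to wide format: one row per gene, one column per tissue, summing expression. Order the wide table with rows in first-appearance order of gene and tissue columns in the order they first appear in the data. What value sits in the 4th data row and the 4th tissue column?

37.1

With rows in first-appearance order of gene, row 4 is gene=JK6. tissue columns in first-appearance order: lung, skin, liver, brain; column 4 is brain.
Long rows with gene=JK6, tissue=brain: -8.7 + 26.4 + 19.4 = 37.1.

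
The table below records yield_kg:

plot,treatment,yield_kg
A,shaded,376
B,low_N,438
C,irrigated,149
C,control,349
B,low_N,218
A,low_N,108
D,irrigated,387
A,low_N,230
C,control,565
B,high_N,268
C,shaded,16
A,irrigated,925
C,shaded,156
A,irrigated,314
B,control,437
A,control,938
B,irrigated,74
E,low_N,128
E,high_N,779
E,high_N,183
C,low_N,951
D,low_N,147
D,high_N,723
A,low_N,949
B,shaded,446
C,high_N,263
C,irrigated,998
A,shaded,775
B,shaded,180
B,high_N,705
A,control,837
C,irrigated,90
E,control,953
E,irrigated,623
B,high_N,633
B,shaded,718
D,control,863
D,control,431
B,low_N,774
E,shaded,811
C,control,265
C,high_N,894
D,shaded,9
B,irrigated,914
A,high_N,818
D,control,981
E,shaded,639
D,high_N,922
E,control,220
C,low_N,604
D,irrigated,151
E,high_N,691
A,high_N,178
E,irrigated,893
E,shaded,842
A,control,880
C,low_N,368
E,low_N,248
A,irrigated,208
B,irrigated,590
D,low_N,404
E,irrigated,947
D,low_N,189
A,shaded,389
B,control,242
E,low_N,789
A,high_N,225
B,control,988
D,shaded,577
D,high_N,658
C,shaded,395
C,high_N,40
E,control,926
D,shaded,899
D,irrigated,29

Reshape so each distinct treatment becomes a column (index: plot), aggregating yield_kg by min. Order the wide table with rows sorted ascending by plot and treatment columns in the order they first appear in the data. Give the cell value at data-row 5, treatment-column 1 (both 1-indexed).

With rows sorted ascending by plot, row 5 is plot=E. treatment columns in first-appearance order: shaded, low_N, irrigated, control, high_N; column 1 is shaded.
Long rows with plot=E, treatment=shaded: min(811, 639, 842) = 639.

639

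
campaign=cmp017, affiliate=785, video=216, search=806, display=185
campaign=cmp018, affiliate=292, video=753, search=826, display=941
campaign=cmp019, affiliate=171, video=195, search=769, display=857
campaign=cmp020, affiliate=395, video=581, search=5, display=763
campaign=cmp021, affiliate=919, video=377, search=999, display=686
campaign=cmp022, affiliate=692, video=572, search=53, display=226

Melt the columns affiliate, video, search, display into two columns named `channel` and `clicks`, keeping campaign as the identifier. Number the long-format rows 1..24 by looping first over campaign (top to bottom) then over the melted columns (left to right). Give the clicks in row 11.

769

24 rows total (6 × 4). Row 11: index ⌊(11-1)/4⌋ = 2 into campaign → cmp019; (11-1) mod 4 = 2 into the melted columns → search.
So row 11 is (cmp019, search, 769); clicks = 769.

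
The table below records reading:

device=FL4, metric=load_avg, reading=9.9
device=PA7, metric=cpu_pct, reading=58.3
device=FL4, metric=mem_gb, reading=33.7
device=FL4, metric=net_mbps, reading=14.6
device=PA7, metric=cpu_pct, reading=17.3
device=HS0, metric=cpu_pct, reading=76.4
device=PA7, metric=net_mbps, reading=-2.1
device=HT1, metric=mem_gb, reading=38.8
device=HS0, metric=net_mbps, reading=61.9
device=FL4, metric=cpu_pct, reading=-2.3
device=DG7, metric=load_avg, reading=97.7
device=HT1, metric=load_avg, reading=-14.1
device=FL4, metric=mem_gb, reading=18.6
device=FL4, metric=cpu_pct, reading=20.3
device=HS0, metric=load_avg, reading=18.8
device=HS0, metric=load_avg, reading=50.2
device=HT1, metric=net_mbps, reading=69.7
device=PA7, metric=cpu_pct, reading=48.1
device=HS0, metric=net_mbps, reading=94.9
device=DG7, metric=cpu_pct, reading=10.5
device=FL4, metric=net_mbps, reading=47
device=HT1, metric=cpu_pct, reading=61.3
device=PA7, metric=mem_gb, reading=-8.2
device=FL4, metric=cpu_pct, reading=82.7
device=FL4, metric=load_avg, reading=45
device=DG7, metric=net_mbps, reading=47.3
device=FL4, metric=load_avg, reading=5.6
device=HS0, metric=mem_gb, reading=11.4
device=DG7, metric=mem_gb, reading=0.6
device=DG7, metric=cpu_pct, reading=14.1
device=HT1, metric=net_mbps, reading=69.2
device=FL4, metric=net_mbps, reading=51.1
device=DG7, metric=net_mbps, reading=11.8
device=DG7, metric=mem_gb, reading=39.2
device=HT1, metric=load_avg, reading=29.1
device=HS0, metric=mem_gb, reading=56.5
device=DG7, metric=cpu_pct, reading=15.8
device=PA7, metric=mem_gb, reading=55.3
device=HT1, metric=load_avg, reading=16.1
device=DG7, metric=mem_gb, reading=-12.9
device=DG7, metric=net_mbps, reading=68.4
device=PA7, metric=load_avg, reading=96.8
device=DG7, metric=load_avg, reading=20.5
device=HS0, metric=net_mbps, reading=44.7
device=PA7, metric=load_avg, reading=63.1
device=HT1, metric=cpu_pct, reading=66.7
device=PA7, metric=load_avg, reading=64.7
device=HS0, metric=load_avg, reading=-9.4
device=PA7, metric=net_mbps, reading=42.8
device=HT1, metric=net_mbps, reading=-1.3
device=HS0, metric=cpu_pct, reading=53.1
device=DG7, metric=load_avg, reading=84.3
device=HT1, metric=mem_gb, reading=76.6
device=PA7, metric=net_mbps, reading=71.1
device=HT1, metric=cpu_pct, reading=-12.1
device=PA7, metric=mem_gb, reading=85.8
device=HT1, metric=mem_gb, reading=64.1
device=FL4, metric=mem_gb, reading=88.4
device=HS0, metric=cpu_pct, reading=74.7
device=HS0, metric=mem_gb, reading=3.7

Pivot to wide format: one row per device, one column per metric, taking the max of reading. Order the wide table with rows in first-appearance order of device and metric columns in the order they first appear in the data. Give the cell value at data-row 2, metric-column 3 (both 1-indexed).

With rows in first-appearance order of device, row 2 is device=PA7. metric columns in first-appearance order: load_avg, cpu_pct, mem_gb, net_mbps; column 3 is mem_gb.
Long rows with device=PA7, metric=mem_gb: max(-8.2, 55.3, 85.8) = 85.8.

85.8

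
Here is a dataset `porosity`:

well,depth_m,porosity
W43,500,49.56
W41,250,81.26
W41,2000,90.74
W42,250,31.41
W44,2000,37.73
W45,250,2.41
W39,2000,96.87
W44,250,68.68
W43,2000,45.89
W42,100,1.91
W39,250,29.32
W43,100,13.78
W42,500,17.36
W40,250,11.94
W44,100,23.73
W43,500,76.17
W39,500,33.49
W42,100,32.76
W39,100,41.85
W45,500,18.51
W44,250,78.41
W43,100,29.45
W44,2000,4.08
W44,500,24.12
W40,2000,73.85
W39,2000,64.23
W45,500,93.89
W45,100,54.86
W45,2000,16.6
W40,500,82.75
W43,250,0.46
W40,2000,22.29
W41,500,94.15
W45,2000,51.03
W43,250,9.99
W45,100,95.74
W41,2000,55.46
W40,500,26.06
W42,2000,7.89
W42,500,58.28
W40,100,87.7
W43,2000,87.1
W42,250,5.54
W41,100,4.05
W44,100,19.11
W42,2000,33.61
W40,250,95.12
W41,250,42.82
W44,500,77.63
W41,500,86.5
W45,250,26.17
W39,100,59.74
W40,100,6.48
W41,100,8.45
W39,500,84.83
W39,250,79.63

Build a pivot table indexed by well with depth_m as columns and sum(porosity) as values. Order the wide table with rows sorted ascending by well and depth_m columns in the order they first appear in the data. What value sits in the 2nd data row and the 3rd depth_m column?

96.14

With rows sorted ascending by well, row 2 is well=W40. depth_m columns in first-appearance order: 500, 250, 2000, 100; column 3 is 2000.
Long rows with well=W40, depth_m=2000: 73.85 + 22.29 = 96.14.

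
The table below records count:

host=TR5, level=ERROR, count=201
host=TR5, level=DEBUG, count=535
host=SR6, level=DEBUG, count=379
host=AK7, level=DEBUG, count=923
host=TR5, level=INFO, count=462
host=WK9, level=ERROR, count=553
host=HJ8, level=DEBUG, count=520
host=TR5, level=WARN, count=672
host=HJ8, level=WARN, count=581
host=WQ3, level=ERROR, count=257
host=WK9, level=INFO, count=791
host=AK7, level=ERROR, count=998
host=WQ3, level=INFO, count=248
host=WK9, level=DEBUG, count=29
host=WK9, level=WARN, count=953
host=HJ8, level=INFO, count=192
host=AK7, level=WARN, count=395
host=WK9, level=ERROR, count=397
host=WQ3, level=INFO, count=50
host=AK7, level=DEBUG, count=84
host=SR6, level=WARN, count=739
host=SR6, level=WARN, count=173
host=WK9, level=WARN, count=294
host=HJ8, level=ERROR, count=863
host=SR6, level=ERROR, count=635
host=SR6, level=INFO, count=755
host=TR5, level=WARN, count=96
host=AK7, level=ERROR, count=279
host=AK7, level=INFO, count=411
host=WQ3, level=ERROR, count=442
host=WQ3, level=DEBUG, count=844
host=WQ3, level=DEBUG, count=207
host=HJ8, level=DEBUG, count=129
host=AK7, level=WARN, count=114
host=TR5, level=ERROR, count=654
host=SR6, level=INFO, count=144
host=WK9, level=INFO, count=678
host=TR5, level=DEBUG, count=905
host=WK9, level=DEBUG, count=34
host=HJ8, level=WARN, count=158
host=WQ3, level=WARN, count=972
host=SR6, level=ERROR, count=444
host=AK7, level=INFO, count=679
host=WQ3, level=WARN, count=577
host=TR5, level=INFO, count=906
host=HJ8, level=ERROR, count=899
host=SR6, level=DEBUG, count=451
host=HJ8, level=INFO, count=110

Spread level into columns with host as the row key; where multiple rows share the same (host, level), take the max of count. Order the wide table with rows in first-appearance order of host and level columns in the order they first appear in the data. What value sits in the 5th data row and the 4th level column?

581

With rows in first-appearance order of host, row 5 is host=HJ8. level columns in first-appearance order: ERROR, DEBUG, INFO, WARN; column 4 is WARN.
Long rows with host=HJ8, level=WARN: max(581, 158) = 581.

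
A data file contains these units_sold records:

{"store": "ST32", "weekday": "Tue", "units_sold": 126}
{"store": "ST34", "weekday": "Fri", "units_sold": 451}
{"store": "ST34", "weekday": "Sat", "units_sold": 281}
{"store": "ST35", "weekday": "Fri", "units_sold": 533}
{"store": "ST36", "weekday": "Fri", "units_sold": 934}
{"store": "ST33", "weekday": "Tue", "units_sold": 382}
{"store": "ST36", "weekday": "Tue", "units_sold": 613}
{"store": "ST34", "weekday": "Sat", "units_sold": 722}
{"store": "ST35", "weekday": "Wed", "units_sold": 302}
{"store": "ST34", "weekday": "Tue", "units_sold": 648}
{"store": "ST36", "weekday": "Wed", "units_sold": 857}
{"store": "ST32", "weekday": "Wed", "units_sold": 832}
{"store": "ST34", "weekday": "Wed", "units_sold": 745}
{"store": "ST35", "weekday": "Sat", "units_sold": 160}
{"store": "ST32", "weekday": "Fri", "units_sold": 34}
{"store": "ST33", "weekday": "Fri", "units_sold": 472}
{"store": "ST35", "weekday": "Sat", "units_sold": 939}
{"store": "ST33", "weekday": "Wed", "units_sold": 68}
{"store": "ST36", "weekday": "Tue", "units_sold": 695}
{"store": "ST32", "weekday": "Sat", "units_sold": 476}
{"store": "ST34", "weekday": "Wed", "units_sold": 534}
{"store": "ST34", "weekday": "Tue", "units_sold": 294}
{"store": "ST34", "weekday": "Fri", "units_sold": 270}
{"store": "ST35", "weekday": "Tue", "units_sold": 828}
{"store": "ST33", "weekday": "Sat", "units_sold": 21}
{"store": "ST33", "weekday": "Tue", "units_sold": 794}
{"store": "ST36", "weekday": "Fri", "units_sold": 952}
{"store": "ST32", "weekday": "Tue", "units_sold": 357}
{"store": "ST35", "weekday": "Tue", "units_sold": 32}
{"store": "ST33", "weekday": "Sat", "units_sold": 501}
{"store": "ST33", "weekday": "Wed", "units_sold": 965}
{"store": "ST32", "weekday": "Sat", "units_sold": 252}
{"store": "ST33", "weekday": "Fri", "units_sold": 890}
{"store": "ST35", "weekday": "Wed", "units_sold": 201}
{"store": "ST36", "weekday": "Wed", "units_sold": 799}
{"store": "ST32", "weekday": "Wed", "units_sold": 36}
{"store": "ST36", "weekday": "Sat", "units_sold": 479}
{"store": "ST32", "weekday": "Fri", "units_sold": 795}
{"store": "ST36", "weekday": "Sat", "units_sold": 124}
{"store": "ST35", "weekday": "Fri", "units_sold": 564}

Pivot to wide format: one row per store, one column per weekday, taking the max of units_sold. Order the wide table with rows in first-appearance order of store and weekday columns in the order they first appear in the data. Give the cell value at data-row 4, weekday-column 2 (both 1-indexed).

With rows in first-appearance order of store, row 4 is store=ST36. weekday columns in first-appearance order: Tue, Fri, Sat, Wed; column 2 is Fri.
Long rows with store=ST36, weekday=Fri: max(934, 952) = 952.

952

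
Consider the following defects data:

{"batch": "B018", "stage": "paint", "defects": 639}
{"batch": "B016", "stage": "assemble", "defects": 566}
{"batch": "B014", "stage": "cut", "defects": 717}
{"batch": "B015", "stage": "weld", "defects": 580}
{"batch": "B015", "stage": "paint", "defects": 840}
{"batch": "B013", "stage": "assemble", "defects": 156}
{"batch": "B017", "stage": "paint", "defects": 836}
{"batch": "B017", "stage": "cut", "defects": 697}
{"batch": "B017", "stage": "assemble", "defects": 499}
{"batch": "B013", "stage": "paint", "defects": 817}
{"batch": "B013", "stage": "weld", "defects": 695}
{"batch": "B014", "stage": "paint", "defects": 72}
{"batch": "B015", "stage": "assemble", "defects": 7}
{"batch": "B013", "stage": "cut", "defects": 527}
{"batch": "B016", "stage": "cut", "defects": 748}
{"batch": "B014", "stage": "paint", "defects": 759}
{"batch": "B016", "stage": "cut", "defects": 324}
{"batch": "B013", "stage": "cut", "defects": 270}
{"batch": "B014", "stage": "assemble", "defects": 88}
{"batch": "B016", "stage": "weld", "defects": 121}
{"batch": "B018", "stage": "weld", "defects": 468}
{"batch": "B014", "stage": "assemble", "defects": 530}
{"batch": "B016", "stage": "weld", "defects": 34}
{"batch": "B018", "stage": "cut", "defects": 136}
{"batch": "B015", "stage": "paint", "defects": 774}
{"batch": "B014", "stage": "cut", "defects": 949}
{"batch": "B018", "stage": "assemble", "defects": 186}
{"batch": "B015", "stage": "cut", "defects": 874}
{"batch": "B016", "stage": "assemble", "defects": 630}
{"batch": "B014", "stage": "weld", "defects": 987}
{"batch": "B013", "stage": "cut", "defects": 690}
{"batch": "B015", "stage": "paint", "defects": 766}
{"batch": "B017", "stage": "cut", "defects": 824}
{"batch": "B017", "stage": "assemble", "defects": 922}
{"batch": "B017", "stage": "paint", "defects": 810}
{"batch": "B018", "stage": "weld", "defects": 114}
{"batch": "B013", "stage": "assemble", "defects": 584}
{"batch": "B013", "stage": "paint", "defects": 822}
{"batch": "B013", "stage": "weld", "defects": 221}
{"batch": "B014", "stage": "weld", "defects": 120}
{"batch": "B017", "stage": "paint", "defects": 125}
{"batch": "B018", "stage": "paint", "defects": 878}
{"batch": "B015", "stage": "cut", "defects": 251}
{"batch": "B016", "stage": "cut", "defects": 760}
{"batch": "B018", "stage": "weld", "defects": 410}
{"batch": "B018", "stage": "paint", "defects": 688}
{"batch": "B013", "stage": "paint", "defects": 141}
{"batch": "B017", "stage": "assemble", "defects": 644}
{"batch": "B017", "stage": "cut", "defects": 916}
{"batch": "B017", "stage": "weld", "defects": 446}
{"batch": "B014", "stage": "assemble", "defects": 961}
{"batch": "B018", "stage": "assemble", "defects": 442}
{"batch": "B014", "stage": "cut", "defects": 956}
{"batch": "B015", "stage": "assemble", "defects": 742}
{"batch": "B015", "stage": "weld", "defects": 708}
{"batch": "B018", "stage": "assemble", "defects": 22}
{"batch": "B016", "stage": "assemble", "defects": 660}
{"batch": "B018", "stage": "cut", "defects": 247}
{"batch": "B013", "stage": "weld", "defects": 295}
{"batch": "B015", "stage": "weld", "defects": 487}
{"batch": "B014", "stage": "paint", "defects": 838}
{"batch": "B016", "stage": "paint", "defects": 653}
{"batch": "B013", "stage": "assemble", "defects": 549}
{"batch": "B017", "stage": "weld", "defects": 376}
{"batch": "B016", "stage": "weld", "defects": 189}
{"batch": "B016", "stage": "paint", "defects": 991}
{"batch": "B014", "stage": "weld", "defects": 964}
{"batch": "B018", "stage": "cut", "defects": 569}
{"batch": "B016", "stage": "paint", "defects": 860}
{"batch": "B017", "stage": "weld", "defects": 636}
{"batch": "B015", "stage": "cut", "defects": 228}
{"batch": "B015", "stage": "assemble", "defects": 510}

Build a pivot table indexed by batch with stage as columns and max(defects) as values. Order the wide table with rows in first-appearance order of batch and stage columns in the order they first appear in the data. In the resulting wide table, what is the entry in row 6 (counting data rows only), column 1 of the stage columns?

With rows in first-appearance order of batch, row 6 is batch=B017. stage columns in first-appearance order: paint, assemble, cut, weld; column 1 is paint.
Long rows with batch=B017, stage=paint: max(836, 810, 125) = 836.

836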